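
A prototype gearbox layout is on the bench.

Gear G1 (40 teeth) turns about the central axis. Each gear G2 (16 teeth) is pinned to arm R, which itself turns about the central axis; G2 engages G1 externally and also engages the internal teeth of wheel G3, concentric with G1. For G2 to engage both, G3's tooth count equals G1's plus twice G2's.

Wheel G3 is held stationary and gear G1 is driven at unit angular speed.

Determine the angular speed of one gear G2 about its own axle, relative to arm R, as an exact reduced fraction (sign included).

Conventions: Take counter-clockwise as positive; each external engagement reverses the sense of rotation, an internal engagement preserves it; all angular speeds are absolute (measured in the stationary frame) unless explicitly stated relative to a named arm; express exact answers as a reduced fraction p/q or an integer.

-45/28

class = planetary set [G3 = 40+2·16 = 72; Willis about the carrier]
ring teeth: 40 + 2·16 = 72
40(ω_sun−ω_arm) = −72(ω_ring−ω_arm),  ω_ring = 0, ω_sun = 1
40(1−ω_arm) = −72(0−ω_arm)  ⇒  112·ω_arm = 40  ⇒  ω_arm = 5/14
sun–planet mesh: 40·(1−5/14) = −16·(ω_p−ω_arm)  ⇒  ω_p−ω_arm = -45/28
exact speed ratio = -45/28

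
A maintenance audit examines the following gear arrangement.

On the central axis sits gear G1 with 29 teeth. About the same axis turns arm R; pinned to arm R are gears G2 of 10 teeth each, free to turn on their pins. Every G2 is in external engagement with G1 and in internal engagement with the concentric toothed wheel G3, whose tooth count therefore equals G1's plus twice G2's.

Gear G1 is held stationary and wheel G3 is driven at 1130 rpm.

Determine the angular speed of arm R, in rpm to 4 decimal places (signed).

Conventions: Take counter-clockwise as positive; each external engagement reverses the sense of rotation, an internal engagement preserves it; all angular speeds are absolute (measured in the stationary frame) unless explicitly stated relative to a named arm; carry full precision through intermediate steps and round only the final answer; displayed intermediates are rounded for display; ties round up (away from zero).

+709.8718 rpm

topology: planetary set — G1 29T / G2 10T / G3 49T, arm = carrier (Willis)
normalise by the input: solve with ω_ring = 1, then scale by 1130 rpm
ring teeth: 29 + 2·10 = 49
29(ω_sun−ω_arm) = −49(ω_ring−ω_arm),  ω_sun = 0, ω_ring = 1
29(0−ω_arm) = −49(1−ω_arm)  ⇒  78·ω_arm = 49  ⇒  ω_arm = 49/78
scale: ω_arm = 49/78 × 1130 rpm = +709.8718 rpm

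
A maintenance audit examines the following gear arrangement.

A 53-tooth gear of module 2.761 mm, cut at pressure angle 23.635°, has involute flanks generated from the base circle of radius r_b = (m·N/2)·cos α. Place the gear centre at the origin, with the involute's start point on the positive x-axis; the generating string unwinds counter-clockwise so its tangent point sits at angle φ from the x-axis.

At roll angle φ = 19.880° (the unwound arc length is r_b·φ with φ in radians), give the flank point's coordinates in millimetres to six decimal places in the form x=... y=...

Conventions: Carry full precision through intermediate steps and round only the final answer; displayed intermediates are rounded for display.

x=70.943313 y=0.922117

recognized (one wheel, involute flank): single-mesh tooth geometry, m = 2.761, N = 53
pitch radius r_p = m·N/2 = 2.761·53/2 = 73.166500
base radius r_b = r_p·cos α = 73.166500·cos 23.635° = 67.029148
roll angle φ = 19.880° = 0.34697146 rad
x = r_b·(cos φ + φ·sin φ) = 70.943313
y = r_b·(sin φ − φ·cos φ) = 0.922117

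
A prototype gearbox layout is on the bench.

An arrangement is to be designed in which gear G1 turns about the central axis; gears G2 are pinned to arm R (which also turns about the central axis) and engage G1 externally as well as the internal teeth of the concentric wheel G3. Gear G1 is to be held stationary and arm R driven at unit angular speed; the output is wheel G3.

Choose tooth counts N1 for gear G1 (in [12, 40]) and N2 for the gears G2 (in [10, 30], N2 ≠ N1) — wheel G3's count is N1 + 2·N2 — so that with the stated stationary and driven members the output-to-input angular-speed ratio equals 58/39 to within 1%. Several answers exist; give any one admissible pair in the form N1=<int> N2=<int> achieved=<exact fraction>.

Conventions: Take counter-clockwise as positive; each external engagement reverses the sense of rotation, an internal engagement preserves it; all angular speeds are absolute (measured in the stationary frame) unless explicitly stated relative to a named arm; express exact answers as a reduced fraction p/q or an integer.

topology: planetary set — design target 58/39, arm = carrier (Willis)
Willis with ω_sun = 0: ω_ring/ω_arm = (N1+N3)/N3; set equal to 58/39  ⇒  N3/N1 = 1/(58/39 − 1) = 39/19
N3 = N1 + 2·N2  ⇒  N2/N1 = (N3/N1 − 1)/2 = (39/19 − 1)/2 = 10/19
smallest multiple with N1 ≥ 12 and N2 ≥ 10: k = 1  ⇒  N1 = 1·19 = 19, N2 = 1·10 = 10 (N1 ≤ 40, N2 ≤ 30, N2 ≠ N1 ✓), N3 = 19 + 2·10 = 39
check: (N1+N3)/N3 with N1 = 19, N3 = 39 gives 58/39; |achieved − target| = 0 ≤ 29/1950 ✓

N1=19 N2=10 achieved=58/39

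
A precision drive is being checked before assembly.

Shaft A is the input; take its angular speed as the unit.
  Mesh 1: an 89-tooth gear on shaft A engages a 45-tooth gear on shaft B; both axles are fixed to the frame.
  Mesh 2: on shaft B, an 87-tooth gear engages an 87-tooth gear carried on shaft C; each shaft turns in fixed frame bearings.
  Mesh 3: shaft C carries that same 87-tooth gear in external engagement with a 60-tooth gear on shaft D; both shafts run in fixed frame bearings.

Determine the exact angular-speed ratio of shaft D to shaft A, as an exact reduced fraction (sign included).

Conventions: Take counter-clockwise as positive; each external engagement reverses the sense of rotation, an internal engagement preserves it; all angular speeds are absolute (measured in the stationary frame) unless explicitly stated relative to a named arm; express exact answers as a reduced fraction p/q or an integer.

-2581/900

class = fixed-axis compound train [3 meshes; 3 ratios multiply, 3 sense flips]
mesh 1 [89T→45T]: running ratio 89/45, sense −
mesh 2 [87T→87T]: running ratio 89/45, sense +
mesh 3 [87T→60T]: running ratio 2581/900, sense −
ω_out/ω_in = -2581/900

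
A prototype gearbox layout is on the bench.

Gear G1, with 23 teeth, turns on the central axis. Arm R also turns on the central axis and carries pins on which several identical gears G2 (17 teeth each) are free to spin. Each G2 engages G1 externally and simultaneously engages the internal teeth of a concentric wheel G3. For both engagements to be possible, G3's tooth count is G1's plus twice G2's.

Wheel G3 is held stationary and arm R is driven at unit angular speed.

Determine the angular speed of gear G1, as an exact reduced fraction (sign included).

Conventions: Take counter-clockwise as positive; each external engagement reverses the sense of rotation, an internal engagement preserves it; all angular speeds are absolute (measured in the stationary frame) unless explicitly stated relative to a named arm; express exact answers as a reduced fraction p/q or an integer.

recognized (axles ride arm R): planetary set, 23/17/57 teeth
ring teeth: 23 + 2·17 = 57
23(ω_sun−ω_arm) = −57(ω_ring−ω_arm),  ω_ring = 0, ω_arm = 1
ω_sun = 1 − (57/23)(0−1) = 80/23
exact speed ratio = 80/23

80/23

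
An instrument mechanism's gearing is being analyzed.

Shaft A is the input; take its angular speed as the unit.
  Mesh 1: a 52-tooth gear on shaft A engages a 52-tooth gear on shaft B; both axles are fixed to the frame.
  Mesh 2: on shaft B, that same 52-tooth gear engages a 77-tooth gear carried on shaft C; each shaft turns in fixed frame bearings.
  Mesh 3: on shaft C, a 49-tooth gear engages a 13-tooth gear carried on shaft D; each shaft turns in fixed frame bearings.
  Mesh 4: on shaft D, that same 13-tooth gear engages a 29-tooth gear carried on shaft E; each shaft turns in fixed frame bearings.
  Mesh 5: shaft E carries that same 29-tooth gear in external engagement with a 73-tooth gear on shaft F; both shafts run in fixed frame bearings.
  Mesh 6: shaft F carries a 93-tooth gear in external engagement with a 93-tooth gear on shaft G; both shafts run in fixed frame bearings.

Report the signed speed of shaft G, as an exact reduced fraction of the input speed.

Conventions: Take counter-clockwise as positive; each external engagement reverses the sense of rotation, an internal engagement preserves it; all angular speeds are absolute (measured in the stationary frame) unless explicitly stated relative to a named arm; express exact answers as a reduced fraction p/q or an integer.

6-mesh fixed-axis compound train (all bearings frame-fixed)
mesh 1 [52T→52T]: |ω|/ω_in = 1×52/52 = 1, sense flips to −
mesh 2 [52T→77T]: |ω|/ω_in = 1×52/77 = 52/77, sense flips to +
mesh 3 [49T→13T]: |ω|/ω_in = (52/77)×49/13 = 28/11, sense flips to −
mesh 4 [13T→29T]: |ω|/ω_in = (28/11)×13/29 = 364/319, sense flips to +
mesh 5 [29T→73T]: |ω|/ω_in = (364/319)×29/73 = 364/803, sense flips to −
mesh 6 [93T→93T]: |ω|/ω_in = (364/803)×93/93 = 364/803, sense flips to +
signed output speed (× input speed) = 364/803

364/803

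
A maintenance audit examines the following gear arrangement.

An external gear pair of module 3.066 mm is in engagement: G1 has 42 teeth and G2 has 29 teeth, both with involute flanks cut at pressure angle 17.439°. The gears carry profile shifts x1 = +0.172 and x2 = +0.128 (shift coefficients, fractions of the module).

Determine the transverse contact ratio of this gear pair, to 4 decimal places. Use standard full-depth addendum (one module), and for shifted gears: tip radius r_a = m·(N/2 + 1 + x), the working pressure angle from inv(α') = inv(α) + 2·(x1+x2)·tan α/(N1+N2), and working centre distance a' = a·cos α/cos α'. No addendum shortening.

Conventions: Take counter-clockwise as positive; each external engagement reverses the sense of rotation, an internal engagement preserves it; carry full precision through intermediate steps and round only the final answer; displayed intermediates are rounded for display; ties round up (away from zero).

single-mesh involute tooth geometry (42T engaging 29T at module 3.066)
base radii: r_b1 = 61.426598, r_b2 = 42.413603
tip radii: r_a1 = 67.979352, r_a2 = 47.915448
inv(α') = inv(17.439°) + 2·(+0.172+0.128)·tan α/(42+29) = 0.01241533  ⇒  α' = 18.85395°
a' = a·cos α / cos α' = 108.8430·cos 17.439°/cos 18.85395° = 109.727592
action lengths: √(r_a1²−r_b1²) = 29.119845, √(r_a2²−r_b2²) = 22.292968
base pitch p_b = π·m·cos α = 9.189398
CR = (29.119845 + 22.292968 − 109.727592·sin 18.85395°)/9.189398 = 1.736086
contact ratio ≈ 1.7361

1.7361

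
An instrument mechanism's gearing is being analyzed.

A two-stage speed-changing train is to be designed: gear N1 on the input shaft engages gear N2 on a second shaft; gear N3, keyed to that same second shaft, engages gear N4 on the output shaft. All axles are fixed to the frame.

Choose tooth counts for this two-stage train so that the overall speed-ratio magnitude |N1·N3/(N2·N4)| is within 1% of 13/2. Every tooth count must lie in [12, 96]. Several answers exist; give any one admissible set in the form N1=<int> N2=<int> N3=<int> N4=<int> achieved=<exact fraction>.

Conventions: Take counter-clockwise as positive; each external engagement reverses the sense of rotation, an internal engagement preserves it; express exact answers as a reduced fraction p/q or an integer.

N1=13 N2=12 N3=72 N4=12 achieved=13/2

2-stage fixed-axis compound train for ratio 13/2
target = 13/2 in lowest terms: an exact hit needs N1·N3 = k·13 and N2·N4 = k·2 for one integer k, every count in [12, 96]; additionally prefer no 1:1 stage (N1 ≠ N2, N3 ≠ N4)
k = 1…71: no 1:1-free in-range split of k·13 and k·2 into factor pairs; take k = 72
k = 72: N1·N3 = 936 = 13·72, N2·N4 = 144 = 12·12
achieved = 13·72/(12·12) = 13/2; |achieved − target| = 0 ≤ 13/200 ✓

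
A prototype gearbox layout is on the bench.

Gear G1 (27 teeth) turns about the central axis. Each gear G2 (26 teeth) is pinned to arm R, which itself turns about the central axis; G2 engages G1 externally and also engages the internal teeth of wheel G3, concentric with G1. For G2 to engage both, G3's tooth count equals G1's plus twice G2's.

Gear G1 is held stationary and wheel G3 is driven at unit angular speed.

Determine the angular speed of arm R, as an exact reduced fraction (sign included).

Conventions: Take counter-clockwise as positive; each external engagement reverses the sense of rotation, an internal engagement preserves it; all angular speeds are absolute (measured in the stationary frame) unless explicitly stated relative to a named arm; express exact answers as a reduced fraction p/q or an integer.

class = planetary set [G3 = 27+2·26 = 79; Willis about the carrier]
ring teeth: 27 + 2·26 = 79
27(ω_sun−ω_arm) = −79(ω_ring−ω_arm),  ω_sun = 0, ω_ring = 1
27(0−ω_arm) = −79(1−ω_arm)  ⇒  106·ω_arm = 79  ⇒  ω_arm = 79/106
exact speed ratio = 79/106

79/106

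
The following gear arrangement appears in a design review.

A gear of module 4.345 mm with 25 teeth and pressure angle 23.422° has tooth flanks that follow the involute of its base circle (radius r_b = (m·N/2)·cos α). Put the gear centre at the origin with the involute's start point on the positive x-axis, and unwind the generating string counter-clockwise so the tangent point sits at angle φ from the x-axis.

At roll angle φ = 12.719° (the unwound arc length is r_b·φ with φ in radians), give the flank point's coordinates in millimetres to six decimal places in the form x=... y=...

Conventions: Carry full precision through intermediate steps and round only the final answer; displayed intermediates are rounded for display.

x=51.050137 y=0.180835

recognized (one wheel, involute flank): single-mesh tooth geometry, m = 4.345, N = 25
pitch radius r_p = m·N/2 = 4.345·25/2 = 54.312500
base radius r_b = r_p·cos α = 54.312500·cos 23.422° = 49.837262
roll angle φ = 12.719° = 0.22198843 rad
x = r_b·(cos φ + φ·sin φ) = 51.050137
y = r_b·(sin φ − φ·cos φ) = 0.180835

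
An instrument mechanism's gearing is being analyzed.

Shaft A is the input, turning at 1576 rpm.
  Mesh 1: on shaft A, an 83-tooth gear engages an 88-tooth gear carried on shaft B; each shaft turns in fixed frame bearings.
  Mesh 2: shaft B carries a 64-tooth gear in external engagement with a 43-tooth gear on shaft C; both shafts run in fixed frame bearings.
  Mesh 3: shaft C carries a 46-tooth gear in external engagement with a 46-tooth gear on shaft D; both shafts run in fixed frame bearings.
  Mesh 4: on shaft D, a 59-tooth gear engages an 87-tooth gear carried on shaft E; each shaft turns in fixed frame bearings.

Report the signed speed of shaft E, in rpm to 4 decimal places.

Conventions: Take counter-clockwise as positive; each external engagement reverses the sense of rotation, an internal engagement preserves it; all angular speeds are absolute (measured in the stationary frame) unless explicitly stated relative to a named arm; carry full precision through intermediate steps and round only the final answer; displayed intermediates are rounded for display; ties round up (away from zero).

+1500.3615 rpm

4-mesh fixed-axis compound train (all bearings frame-fixed)
mesh 1 [83T→88T]: ω = 1576.0000×83/88 = 1486.4545 rpm, sense flips to −
mesh 2 [64T→43T]: ω = 1486.4545×64/43 = 2212.3975 rpm, sense flips to +
mesh 3 [46T→46T]: ω = 2212.3975×46/46 = 2212.3975 rpm, sense flips to −
mesh 4 [59T→87T]: ω = 2212.3975×59/87 = 1500.3615 rpm, sense flips to +
signed output speed = +1500.3615 rpm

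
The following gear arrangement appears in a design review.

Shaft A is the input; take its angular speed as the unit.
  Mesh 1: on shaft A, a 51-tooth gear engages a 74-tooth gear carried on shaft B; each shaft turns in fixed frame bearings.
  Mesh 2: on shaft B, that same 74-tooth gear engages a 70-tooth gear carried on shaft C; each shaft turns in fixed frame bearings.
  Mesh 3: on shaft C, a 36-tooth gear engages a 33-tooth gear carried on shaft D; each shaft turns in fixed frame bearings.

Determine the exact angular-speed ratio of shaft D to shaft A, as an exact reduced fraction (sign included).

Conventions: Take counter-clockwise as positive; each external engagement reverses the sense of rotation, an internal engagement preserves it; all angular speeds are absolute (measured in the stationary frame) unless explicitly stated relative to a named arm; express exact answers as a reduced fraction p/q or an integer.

class = fixed-axis compound train [3 meshes; 3 ratios multiply, 3 sense flips]
mesh 1 [51T→74T]: running ratio 51/74, sense −
mesh 2 [74T→70T]: running ratio 51/70, sense +
mesh 3 [36T→33T]: running ratio 306/385, sense −
ω_out/ω_in = -306/385

-306/385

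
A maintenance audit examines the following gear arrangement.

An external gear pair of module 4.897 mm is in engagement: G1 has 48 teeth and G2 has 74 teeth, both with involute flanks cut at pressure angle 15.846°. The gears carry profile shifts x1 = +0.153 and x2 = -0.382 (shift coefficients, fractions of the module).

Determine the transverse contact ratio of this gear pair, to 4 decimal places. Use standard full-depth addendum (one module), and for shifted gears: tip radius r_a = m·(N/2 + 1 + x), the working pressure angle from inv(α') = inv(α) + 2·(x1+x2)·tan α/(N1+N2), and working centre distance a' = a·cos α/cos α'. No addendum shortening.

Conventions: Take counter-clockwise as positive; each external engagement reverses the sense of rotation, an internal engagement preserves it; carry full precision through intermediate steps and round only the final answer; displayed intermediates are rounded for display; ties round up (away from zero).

2.1107

class = single-mesh tooth geometry [involute pair 48T × 74T, m = 4.897]
base radii: r_b1 = 113.061828, r_b2 = 174.303652
tip radii: r_a1 = 123.174241, r_a2 = 184.215346
inv(α') = inv(15.846°) + 2·(+0.153-0.382)·tan α/(48+74) = 0.00620838  ⇒  α' = 15.04659°
a' = a·cos α / cos α' = 298.7170·cos 15.846°/cos 15.04659° = 297.567574
action lengths: √(r_a1²−r_b1²) = 48.876545, √(r_a2²−r_b2²) = 59.611498
base pitch p_b = π·m·cos α = 14.799759
CR = (48.876545 + 59.611498 − 297.567574·sin 15.04659°)/14.799759 = 2.110722
contact ratio ≈ 2.1107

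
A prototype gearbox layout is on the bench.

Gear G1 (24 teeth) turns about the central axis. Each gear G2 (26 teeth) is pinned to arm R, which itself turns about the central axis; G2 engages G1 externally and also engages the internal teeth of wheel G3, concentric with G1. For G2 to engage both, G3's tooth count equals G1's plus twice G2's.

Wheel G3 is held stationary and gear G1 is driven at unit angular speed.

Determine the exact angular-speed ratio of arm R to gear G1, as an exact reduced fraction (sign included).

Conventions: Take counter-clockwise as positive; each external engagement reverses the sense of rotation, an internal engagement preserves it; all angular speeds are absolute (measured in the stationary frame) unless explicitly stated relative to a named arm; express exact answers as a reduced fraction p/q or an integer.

6/25

planetary set (24T centre, 26T on arm, 76T internal) — Willis relation
ring teeth: 24 + 2·26 = 76
24(ω_sun−ω_arm) = −76(ω_ring−ω_arm),  ω_ring = 0, ω_sun = 1
24(1−ω_arm) = −76(0−ω_arm)  ⇒  100·ω_arm = 24  ⇒  ω_arm = 6/25
ω_out/ω_in = 6/25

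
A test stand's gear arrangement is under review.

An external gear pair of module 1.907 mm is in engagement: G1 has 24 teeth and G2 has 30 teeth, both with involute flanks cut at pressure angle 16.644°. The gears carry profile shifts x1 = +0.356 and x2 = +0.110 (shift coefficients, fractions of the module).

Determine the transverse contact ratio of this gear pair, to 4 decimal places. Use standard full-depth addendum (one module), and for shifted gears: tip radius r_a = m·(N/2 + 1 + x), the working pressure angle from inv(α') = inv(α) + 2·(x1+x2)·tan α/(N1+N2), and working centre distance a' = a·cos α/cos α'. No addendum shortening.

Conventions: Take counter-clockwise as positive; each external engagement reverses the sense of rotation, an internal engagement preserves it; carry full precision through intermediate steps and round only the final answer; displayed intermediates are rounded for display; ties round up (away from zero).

1.6457

recognized (one external pair, fixed centres): single-mesh tooth geometry, m = 1.907, N1 = 24, N2 = 30
base radii: r_b1 = 21.925227, r_b2 = 27.406533
tip radii: r_a1 = 25.469892, r_a2 = 30.721770
inv(α') = inv(16.644°) + 2·(+0.356+0.110)·tan α/(24+30) = 0.01361638  ⇒  α' = 19.42522°
a' = a·cos α / cos α' = 51.4890·cos 16.644°/cos 19.42522° = 52.309401
action lengths: √(r_a1²−r_b1²) = 12.961475, √(r_a2²−r_b2²) = 13.881970
base pitch p_b = π·m·cos α = 5.740011
CR = (12.961475 + 13.881970 − 52.309401·sin 19.42522°)/5.740011 = 1.645742
contact ratio ≈ 1.6457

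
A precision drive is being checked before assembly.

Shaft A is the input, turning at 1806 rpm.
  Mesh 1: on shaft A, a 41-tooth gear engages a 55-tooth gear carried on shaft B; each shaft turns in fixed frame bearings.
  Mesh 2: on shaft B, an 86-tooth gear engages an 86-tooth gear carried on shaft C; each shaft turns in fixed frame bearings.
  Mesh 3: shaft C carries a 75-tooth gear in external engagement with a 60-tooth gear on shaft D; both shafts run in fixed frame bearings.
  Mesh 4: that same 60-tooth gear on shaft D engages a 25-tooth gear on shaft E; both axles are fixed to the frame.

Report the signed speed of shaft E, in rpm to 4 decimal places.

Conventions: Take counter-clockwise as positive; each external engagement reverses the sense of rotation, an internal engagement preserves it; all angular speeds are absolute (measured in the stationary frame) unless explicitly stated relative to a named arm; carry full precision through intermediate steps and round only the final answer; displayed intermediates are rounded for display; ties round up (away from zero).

recognized (5 fixed axles, 4 meshes): fixed-axis compound train
mesh 1 [41T→55T]: ω = 1806.0000×41/55 = 1346.2909 rpm, sense flips to −
mesh 2 [86T→86T]: ω = 1346.2909×86/86 = 1346.2909 rpm, sense flips to +
mesh 3 [75T→60T]: ω = 1346.2909×75/60 = 1682.8636 rpm, sense flips to −
mesh 4 [60T→25T]: ω = 1682.8636×60/25 = 4038.8727 rpm, sense flips to +
signed output speed = +4038.8727 rpm

+4038.8727 rpm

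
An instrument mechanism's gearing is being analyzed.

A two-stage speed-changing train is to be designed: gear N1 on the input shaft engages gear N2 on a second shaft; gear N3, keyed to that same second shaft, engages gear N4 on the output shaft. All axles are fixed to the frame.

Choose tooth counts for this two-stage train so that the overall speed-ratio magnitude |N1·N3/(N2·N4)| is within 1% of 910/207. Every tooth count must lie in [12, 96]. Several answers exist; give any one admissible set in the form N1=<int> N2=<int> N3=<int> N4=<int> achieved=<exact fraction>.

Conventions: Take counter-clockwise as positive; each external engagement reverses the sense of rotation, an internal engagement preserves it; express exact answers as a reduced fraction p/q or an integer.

class = fixed-axis compound train [2-stage, 910/207 wanted]
target = 910/207 in lowest terms: an exact hit needs N1·N3 = k·910 and N2·N4 = k·207 for one integer k, every count in [12, 96]; additionally prefer no 1:1 stage (N1 ≠ N2, N3 ≠ N4)
k = 1: no 1:1-free in-range split of k·910 and k·207 into factor pairs; take k = 2
k = 2: N1·N3 = 1820 = 20·91, N2·N4 = 414 = 18·23
achieved = 20·91/(18·23) = 910/207; |achieved − target| = 0 ≤ 91/2070 ✓

N1=20 N2=18 N3=91 N4=23 achieved=910/207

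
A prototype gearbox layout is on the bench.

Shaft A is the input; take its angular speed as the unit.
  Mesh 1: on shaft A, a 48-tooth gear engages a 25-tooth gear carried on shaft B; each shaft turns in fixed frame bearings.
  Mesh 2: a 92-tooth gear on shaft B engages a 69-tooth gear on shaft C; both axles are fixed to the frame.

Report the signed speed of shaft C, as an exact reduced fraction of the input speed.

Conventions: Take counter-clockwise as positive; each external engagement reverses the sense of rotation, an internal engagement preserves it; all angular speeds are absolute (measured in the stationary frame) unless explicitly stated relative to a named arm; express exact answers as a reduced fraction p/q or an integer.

2-mesh fixed-axis compound train (all bearings frame-fixed)
mesh 1 [48T→25T]: |ω|/ω_in = 1×48/25 = 48/25, sense flips to −
mesh 2 [92T→69T]: |ω|/ω_in = (48/25)×92/69 = 64/25, sense flips to +
signed output speed (× input speed) = 64/25

64/25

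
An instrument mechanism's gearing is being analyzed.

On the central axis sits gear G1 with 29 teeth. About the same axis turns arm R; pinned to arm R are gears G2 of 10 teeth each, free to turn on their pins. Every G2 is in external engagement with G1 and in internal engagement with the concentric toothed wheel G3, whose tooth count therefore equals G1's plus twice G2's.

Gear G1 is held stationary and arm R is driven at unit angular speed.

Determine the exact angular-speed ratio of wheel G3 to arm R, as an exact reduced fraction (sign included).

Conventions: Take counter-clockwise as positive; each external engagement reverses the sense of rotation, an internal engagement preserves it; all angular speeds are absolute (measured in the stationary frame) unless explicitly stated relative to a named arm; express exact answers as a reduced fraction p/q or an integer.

topology: planetary set — G1 29T / G2 10T / G3 49T, arm = carrier (Willis)
ring teeth: 29 + 2·10 = 49
29(ω_sun−ω_arm) = −49(ω_ring−ω_arm),  ω_sun = 0, ω_arm = 1
ω_ring = 1 − (29/49)(0−1) = 78/49
ω_out/ω_in = 78/49

78/49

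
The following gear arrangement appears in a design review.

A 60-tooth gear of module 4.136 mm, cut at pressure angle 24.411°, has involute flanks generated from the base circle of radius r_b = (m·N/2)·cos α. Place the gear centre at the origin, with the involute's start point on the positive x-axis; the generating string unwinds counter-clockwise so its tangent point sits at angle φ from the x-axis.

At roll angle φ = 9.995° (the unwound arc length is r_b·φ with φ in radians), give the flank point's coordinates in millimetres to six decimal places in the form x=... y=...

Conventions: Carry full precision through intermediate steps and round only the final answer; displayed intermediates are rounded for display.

single-mesh involute tooth geometry (60T wheel at module 4.136)
pitch radius r_p = m·N/2 = 4.136·60/2 = 124.080000
base radius r_b = r_p·cos α = 124.080000·cos 24.411° = 112.987786
roll angle φ = 9.995° = 0.17444566 rad
x = r_b·(cos φ + φ·sin φ) = 114.693911
y = r_b·(sin φ − φ·cos φ) = 0.199328

x=114.693911 y=0.199328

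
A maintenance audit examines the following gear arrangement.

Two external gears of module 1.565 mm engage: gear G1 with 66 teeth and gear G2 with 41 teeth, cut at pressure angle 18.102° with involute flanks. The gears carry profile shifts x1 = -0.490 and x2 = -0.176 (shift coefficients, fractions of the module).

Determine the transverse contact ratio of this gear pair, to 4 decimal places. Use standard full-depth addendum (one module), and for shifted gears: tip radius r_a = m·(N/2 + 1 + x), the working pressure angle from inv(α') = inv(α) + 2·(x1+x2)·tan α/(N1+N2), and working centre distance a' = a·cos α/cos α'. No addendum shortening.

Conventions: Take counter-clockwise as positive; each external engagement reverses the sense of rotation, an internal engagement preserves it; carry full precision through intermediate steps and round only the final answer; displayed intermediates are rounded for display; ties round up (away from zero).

recognized (one external pair, fixed centres): single-mesh tooth geometry, m = 1.565, N1 = 66, N2 = 41
base radii: r_b1 = 49.088825, r_b2 = 30.494573
tip radii: r_a1 = 52.443150, r_a2 = 33.372060
inv(α') = inv(18.102°) + 2·(-0.490-0.176)·tan α/(66+41) = 0.00688021  ⇒  α' = 15.56061°
a' = a·cos α / cos α' = 83.7275·cos 18.102°/cos 15.56061° = 82.611334
action lengths: √(r_a1²−r_b1²) = 18.454573, √(r_a2²−r_b2²) = 13.556379
base pitch p_b = π·m·cos α = 4.673245
CR = (18.454573 + 13.556379 − 82.611334·sin 15.56061°)/4.673245 = 2.107706
contact ratio ≈ 2.1077

2.1077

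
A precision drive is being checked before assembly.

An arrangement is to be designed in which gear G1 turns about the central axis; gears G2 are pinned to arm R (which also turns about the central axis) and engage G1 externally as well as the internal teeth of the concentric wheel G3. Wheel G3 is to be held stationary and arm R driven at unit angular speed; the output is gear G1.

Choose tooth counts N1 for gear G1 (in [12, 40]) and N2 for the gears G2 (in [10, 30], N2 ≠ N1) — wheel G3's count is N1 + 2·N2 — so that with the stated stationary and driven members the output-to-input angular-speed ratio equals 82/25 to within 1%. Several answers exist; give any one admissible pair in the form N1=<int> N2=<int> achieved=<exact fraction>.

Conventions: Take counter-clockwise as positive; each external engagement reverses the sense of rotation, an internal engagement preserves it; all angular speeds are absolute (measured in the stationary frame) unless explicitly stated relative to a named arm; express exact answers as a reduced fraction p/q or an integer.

planetary set to be sized for 82/25 (Willis relation)
Willis with ω_ring = 0: ω_sun/ω_arm = (N1+N3)/N1; set equal to 82/25  ⇒  N3/N1 = 82/25 − 1 = 57/25
N3 = N1 + 2·N2  ⇒  N2/N1 = (N3/N1 − 1)/2 = (57/25 − 1)/2 = 16/25
smallest multiple with N1 ≥ 12 and N2 ≥ 10: k = 1  ⇒  N1 = 1·25 = 25, N2 = 1·16 = 16 (N1 ≤ 40, N2 ≤ 30, N2 ≠ N1 ✓), N3 = 25 + 2·16 = 57
check: (N1+N3)/N1 with N1 = 25, N3 = 57 gives 82/25; |achieved − target| = 0 ≤ 41/1250 ✓

N1=25 N2=16 achieved=82/25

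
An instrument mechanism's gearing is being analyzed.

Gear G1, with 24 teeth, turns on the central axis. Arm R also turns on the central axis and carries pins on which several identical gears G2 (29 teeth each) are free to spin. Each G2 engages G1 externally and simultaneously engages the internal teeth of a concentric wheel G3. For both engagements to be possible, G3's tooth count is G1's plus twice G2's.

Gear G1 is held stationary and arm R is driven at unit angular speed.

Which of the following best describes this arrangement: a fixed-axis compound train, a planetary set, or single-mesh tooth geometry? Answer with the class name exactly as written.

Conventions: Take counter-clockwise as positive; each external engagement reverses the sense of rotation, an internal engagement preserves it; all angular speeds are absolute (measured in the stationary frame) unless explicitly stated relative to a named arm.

planetary set

topology: planetary set — G1 24T / G2 29T / G3 82T, arm = carrier (Willis)
classification: planetary set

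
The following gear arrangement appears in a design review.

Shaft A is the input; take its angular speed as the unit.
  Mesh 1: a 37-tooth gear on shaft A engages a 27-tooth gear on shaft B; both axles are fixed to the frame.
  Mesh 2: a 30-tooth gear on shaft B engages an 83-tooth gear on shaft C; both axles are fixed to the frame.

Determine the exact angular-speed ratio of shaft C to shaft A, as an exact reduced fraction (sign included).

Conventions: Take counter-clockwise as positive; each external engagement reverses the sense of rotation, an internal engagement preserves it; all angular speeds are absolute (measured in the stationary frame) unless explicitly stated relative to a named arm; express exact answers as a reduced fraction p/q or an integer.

class = fixed-axis compound train [2 meshes; 2 ratios multiply, 2 sense flips]
mesh 1 [37T→27T]: running ratio 37/27, sense −
mesh 2 [30T→83T]: running ratio 370/747, sense +
ω_out/ω_in = 370/747

370/747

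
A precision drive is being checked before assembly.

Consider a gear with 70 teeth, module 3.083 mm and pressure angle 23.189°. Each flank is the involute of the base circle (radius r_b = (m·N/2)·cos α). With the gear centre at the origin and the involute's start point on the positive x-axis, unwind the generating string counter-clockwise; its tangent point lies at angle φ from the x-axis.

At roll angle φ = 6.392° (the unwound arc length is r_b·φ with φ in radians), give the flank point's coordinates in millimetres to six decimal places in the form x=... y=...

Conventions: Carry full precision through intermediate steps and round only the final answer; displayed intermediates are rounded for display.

topology: single-mesh involute geometry — m = 3.083, N = 70
pitch radius r_p = m·N/2 = 3.083·70/2 = 107.905000
base radius r_b = r_p·cos α = 107.905000·cos 23.189° = 99.187458
roll angle φ = 6.392° = 0.11156145 rad
x = r_b·(cos φ + φ·sin φ) = 99.802780
y = r_b·(sin φ − φ·cos φ) = 0.045850

x=99.802780 y=0.045850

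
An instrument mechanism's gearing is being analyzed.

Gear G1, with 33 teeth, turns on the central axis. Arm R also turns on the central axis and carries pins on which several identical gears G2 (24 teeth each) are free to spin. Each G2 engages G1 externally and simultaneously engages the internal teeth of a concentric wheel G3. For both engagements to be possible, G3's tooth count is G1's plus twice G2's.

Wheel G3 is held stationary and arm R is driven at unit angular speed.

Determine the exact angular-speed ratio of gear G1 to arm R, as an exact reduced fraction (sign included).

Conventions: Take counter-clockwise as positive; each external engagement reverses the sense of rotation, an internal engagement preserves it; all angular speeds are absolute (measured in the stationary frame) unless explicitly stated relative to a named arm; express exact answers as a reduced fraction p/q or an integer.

38/11

recognized (axles ride arm R): planetary set, 33/24/81 teeth
ring teeth: 33 + 2·24 = 81
33(ω_sun−ω_arm) = −81(ω_ring−ω_arm),  ω_ring = 0, ω_arm = 1
ω_sun = 1 − (81/33)(0−1) = 38/11
ω_out/ω_in = 38/11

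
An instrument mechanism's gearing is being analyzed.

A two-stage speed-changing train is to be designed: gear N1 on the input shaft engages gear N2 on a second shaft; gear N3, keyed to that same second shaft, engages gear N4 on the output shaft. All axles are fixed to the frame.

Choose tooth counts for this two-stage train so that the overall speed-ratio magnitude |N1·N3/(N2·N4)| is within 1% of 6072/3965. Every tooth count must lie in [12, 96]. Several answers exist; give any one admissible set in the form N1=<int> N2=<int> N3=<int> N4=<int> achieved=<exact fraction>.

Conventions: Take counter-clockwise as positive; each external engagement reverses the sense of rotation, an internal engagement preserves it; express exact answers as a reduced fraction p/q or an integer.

N1=66 N2=61 N3=92 N4=65 achieved=6072/3965

topology: fixed-axis compound train — 2 stages, target 6072/3965
target = 6072/3965 in lowest terms: an exact hit needs N1·N3 = k·6072 and N2·N4 = k·3965 for one integer k, every count in [12, 96]; additionally prefer no 1:1 stage (N1 ≠ N2, N3 ≠ N4)
k = 1: N1·N3 = 6072 = 66·92, N2·N4 = 3965 = 61·65
achieved = 66·92/(61·65) = 6072/3965; |achieved − target| = 0 ≤ 1518/99125 ✓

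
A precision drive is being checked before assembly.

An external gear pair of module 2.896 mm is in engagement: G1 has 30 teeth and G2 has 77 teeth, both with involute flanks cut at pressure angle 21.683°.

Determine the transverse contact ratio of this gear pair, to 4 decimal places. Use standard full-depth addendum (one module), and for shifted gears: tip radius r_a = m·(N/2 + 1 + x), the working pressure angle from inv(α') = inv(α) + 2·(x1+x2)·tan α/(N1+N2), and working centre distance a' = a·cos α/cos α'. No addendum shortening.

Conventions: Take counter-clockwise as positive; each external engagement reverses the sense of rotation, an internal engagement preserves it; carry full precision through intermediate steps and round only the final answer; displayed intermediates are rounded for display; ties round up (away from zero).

1.6554

recognized (one external pair, fixed centres): single-mesh tooth geometry, m = 2.896, N1 = 30, N2 = 77
base radii: r_b1 = 40.366283, r_b2 = 103.606792
tip radii: r_a1 = 46.336000, r_a2 = 114.392000
no profile shift: α' = α, a' = a
action lengths: √(r_a1²−r_b1²) = 22.750563, √(r_a2²−r_b2²) = 48.488785
base pitch p_b = π·m·cos α = 8.454294
CR = (22.750563 + 48.488785 − 154.936000·sin 21.68300°)/8.454294 = 1.655369
contact ratio ≈ 1.6554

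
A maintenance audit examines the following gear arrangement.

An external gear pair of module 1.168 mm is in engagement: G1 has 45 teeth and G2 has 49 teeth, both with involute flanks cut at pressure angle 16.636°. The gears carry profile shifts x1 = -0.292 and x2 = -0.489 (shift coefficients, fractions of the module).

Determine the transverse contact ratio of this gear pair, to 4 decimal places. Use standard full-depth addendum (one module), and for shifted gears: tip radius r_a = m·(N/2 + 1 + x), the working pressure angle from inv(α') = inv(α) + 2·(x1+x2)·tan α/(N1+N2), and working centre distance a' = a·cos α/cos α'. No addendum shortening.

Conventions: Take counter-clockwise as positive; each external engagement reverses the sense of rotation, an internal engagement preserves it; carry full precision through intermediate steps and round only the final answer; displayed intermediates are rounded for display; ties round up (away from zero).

2.4216

single-mesh involute tooth geometry (45T engaging 49T at module 1.168)
base radii: r_b1 = 25.179995, r_b2 = 27.418217
tip radii: r_a1 = 27.106944, r_a2 = 29.212848
inv(α') = inv(16.636°) + 2·(-0.292-0.489)·tan α/(45+49) = 0.00347914  ⇒  α' = 12.44217°
a' = a·cos α / cos α' = 54.8960·cos 16.636°/cos 12.44217° = 53.863246
action lengths: √(r_a1²−r_b1²) = 10.037643, √(r_a2²−r_b2²) = 10.081264
base pitch p_b = π·m·cos α = 3.515791
CR = (10.037643 + 10.081264 − 53.863246·sin 12.44217°)/3.515791 = 2.421602
contact ratio ≈ 2.4216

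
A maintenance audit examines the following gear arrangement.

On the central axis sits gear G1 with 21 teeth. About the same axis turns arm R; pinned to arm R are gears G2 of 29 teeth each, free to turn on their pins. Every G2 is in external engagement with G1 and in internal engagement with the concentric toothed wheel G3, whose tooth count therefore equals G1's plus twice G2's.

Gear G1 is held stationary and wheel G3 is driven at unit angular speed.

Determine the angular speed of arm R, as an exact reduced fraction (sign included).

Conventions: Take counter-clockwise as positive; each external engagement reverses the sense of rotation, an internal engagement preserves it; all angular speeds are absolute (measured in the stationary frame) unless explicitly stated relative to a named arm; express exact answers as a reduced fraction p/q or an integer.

79/100

planetary set (21T centre, 29T on arm, 79T internal) — Willis relation
ring teeth: 21 + 2·29 = 79
21(ω_sun−ω_arm) = −79(ω_ring−ω_arm),  ω_sun = 0, ω_ring = 1
21(0−ω_arm) = −79(1−ω_arm)  ⇒  100·ω_arm = 79  ⇒  ω_arm = 79/100
exact speed ratio = 79/100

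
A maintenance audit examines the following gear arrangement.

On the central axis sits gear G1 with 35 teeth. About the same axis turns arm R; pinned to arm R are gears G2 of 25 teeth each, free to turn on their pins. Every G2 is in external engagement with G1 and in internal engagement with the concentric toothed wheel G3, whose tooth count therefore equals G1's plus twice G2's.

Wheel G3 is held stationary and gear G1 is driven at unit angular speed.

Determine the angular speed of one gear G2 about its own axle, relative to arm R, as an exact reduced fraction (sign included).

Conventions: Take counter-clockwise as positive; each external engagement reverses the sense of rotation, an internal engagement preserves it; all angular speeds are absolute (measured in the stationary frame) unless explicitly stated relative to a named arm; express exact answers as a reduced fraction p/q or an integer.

-119/120

class = planetary set [G3 = 35+2·25 = 85; Willis about the carrier]
ring teeth: 35 + 2·25 = 85
35(ω_sun−ω_arm) = −85(ω_ring−ω_arm),  ω_ring = 0, ω_sun = 1
35(1−ω_arm) = −85(0−ω_arm)  ⇒  120·ω_arm = 35  ⇒  ω_arm = 7/24
sun–planet mesh: 35·(1−7/24) = −25·(ω_p−ω_arm)  ⇒  ω_p−ω_arm = -119/120
exact speed ratio = -119/120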